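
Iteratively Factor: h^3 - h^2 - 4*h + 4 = (h - 1)*(h^2 - 4) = (h - 2)*(h - 1)*(h + 2)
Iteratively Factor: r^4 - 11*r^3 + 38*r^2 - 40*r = (r - 5)*(r^3 - 6*r^2 + 8*r) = r*(r - 5)*(r^2 - 6*r + 8) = r*(r - 5)*(r - 4)*(r - 2)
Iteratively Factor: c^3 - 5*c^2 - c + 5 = (c + 1)*(c^2 - 6*c + 5) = (c - 5)*(c + 1)*(c - 1)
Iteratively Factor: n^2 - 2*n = (n - 2)*(n)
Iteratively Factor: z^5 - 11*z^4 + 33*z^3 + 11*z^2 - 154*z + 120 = (z - 3)*(z^4 - 8*z^3 + 9*z^2 + 38*z - 40) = (z - 5)*(z - 3)*(z^3 - 3*z^2 - 6*z + 8) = (z - 5)*(z - 3)*(z - 1)*(z^2 - 2*z - 8) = (z - 5)*(z - 3)*(z - 1)*(z + 2)*(z - 4)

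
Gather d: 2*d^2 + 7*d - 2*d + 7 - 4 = 2*d^2 + 5*d + 3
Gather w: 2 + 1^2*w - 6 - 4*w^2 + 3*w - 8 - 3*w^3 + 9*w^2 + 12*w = -3*w^3 + 5*w^2 + 16*w - 12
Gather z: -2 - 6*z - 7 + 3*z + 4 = -3*z - 5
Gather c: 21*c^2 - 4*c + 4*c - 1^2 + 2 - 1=21*c^2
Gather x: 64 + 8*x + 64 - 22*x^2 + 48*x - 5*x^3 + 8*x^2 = -5*x^3 - 14*x^2 + 56*x + 128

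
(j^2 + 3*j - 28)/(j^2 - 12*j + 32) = (j + 7)/(j - 8)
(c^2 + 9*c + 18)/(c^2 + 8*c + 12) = (c + 3)/(c + 2)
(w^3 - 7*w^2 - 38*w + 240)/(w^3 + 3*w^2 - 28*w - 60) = (w - 8)/(w + 2)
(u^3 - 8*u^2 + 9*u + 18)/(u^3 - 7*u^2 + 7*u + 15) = (u - 6)/(u - 5)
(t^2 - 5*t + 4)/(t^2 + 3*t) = (t^2 - 5*t + 4)/(t*(t + 3))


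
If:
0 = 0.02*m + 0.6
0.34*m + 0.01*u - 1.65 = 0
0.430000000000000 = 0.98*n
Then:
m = -30.00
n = 0.44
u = 1185.00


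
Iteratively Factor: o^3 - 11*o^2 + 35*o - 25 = (o - 1)*(o^2 - 10*o + 25) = (o - 5)*(o - 1)*(o - 5)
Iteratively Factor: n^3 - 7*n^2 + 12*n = (n)*(n^2 - 7*n + 12) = n*(n - 3)*(n - 4)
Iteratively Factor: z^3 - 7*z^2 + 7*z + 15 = (z - 5)*(z^2 - 2*z - 3) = (z - 5)*(z - 3)*(z + 1)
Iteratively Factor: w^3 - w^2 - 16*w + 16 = (w - 4)*(w^2 + 3*w - 4) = (w - 4)*(w - 1)*(w + 4)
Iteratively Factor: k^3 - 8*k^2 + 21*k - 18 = (k - 3)*(k^2 - 5*k + 6) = (k - 3)*(k - 2)*(k - 3)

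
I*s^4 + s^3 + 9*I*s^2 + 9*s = s*(s - 3*I)*(s + 3*I)*(I*s + 1)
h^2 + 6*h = h*(h + 6)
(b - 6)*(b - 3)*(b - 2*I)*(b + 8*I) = b^4 - 9*b^3 + 6*I*b^3 + 34*b^2 - 54*I*b^2 - 144*b + 108*I*b + 288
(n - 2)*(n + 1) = n^2 - n - 2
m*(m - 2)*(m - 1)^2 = m^4 - 4*m^3 + 5*m^2 - 2*m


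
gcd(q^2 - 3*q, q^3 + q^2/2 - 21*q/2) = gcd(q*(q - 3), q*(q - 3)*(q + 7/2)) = q^2 - 3*q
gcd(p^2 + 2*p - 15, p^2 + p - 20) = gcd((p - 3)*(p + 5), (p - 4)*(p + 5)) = p + 5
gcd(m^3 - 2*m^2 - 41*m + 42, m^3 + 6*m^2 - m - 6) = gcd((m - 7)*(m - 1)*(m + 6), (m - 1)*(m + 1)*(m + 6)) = m^2 + 5*m - 6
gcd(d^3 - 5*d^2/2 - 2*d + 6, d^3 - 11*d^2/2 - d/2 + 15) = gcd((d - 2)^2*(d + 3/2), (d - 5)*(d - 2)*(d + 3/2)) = d^2 - d/2 - 3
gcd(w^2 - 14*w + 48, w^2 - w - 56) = w - 8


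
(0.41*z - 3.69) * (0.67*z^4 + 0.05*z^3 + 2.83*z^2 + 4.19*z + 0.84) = 0.2747*z^5 - 2.4518*z^4 + 0.9758*z^3 - 8.7248*z^2 - 15.1167*z - 3.0996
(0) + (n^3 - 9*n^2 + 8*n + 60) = n^3 - 9*n^2 + 8*n + 60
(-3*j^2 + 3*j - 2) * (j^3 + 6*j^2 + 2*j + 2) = -3*j^5 - 15*j^4 + 10*j^3 - 12*j^2 + 2*j - 4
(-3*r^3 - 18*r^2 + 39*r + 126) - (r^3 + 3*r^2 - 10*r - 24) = -4*r^3 - 21*r^2 + 49*r + 150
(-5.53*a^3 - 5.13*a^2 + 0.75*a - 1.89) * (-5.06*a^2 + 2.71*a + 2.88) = 27.9818*a^5 + 10.9715*a^4 - 33.6237*a^3 - 3.1785*a^2 - 2.9619*a - 5.4432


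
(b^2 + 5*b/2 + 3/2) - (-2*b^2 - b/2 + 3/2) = 3*b^2 + 3*b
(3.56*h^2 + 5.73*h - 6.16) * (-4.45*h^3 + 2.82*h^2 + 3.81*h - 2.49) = -15.842*h^5 - 15.4593*h^4 + 57.1342*h^3 - 4.4043*h^2 - 37.7373*h + 15.3384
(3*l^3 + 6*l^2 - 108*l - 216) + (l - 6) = 3*l^3 + 6*l^2 - 107*l - 222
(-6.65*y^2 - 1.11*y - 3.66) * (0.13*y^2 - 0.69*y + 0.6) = -0.8645*y^4 + 4.4442*y^3 - 3.6999*y^2 + 1.8594*y - 2.196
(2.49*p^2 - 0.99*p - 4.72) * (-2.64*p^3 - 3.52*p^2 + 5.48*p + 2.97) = -6.5736*p^5 - 6.1512*p^4 + 29.5908*p^3 + 18.5845*p^2 - 28.8059*p - 14.0184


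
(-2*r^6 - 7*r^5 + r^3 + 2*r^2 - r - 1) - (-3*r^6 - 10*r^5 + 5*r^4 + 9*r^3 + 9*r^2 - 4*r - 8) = r^6 + 3*r^5 - 5*r^4 - 8*r^3 - 7*r^2 + 3*r + 7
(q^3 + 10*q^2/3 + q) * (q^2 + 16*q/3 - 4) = q^5 + 26*q^4/3 + 133*q^3/9 - 8*q^2 - 4*q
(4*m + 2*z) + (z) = 4*m + 3*z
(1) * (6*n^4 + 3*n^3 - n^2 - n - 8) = 6*n^4 + 3*n^3 - n^2 - n - 8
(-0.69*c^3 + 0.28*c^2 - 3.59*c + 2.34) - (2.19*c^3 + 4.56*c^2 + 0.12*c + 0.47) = -2.88*c^3 - 4.28*c^2 - 3.71*c + 1.87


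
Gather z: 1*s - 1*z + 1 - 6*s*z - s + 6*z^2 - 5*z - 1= 6*z^2 + z*(-6*s - 6)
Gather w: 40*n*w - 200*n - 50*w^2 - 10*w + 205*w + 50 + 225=-200*n - 50*w^2 + w*(40*n + 195) + 275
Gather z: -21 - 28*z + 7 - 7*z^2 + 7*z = -7*z^2 - 21*z - 14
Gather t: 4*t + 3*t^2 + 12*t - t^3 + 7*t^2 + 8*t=-t^3 + 10*t^2 + 24*t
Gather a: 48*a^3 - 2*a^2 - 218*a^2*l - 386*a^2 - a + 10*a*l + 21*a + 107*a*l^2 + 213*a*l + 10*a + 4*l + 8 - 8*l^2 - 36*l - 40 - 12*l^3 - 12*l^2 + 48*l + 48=48*a^3 + a^2*(-218*l - 388) + a*(107*l^2 + 223*l + 30) - 12*l^3 - 20*l^2 + 16*l + 16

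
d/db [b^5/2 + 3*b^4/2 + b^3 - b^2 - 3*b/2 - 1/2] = 5*b^4/2 + 6*b^3 + 3*b^2 - 2*b - 3/2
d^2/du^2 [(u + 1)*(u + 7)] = 2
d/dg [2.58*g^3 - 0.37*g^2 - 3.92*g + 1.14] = 7.74*g^2 - 0.74*g - 3.92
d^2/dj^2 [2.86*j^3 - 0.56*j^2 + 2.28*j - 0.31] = 17.16*j - 1.12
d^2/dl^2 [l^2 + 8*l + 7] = 2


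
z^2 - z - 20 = (z - 5)*(z + 4)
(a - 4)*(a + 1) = a^2 - 3*a - 4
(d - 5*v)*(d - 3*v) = d^2 - 8*d*v + 15*v^2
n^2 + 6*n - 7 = (n - 1)*(n + 7)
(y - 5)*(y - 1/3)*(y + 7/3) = y^3 - 3*y^2 - 97*y/9 + 35/9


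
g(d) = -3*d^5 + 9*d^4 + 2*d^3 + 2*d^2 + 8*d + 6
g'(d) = -15*d^4 + 36*d^3 + 6*d^2 + 4*d + 8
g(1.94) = 88.69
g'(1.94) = 88.72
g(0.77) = 16.61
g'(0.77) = 25.80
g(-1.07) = 13.28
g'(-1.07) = -53.17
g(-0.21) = 4.41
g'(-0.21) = 7.06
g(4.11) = -738.68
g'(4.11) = -1655.00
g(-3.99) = 5193.72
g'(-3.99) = -6000.95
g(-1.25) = 26.35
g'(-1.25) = -94.56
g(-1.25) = 26.35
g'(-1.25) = -94.56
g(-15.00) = 2727336.00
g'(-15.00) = -879577.00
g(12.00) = -556026.00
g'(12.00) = -247912.00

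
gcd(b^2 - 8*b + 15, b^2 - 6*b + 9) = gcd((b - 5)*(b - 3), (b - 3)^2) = b - 3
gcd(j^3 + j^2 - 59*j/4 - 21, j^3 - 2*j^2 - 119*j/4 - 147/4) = j^2 + 5*j + 21/4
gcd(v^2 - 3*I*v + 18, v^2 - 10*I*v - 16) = 1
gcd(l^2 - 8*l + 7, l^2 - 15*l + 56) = l - 7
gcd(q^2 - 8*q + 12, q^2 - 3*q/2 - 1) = q - 2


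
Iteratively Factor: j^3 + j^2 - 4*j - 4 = (j + 1)*(j^2 - 4) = (j - 2)*(j + 1)*(j + 2)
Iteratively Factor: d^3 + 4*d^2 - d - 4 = (d + 4)*(d^2 - 1) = (d + 1)*(d + 4)*(d - 1)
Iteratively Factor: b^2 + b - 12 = (b - 3)*(b + 4)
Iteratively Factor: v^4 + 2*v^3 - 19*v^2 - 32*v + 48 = (v - 1)*(v^3 + 3*v^2 - 16*v - 48) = (v - 4)*(v - 1)*(v^2 + 7*v + 12) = (v - 4)*(v - 1)*(v + 3)*(v + 4)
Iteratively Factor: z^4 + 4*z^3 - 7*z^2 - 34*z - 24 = (z + 2)*(z^3 + 2*z^2 - 11*z - 12) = (z - 3)*(z + 2)*(z^2 + 5*z + 4) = (z - 3)*(z + 2)*(z + 4)*(z + 1)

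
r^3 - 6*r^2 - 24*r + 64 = (r - 8)*(r - 2)*(r + 4)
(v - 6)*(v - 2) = v^2 - 8*v + 12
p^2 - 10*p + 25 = (p - 5)^2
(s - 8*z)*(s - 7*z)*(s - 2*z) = s^3 - 17*s^2*z + 86*s*z^2 - 112*z^3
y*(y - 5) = y^2 - 5*y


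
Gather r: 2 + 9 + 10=21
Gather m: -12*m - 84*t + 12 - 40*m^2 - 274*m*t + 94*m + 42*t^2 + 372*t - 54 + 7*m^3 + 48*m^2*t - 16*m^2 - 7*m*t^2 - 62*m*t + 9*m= 7*m^3 + m^2*(48*t - 56) + m*(-7*t^2 - 336*t + 91) + 42*t^2 + 288*t - 42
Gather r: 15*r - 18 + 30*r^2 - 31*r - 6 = 30*r^2 - 16*r - 24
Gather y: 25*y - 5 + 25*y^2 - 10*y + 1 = 25*y^2 + 15*y - 4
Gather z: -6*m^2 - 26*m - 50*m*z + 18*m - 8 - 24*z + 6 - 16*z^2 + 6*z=-6*m^2 - 8*m - 16*z^2 + z*(-50*m - 18) - 2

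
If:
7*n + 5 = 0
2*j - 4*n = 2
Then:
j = -3/7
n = -5/7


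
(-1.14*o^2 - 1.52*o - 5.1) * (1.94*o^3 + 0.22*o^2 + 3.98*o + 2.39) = -2.2116*o^5 - 3.1996*o^4 - 14.7656*o^3 - 9.8962*o^2 - 23.9308*o - 12.189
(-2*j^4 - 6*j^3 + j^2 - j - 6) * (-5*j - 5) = 10*j^5 + 40*j^4 + 25*j^3 + 35*j + 30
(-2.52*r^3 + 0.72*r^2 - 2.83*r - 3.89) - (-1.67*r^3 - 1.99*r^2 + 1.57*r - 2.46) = -0.85*r^3 + 2.71*r^2 - 4.4*r - 1.43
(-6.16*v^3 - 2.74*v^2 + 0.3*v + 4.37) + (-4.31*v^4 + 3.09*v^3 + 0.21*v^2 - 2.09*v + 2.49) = -4.31*v^4 - 3.07*v^3 - 2.53*v^2 - 1.79*v + 6.86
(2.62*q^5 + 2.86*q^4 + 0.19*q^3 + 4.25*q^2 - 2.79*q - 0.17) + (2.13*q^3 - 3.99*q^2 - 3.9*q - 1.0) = 2.62*q^5 + 2.86*q^4 + 2.32*q^3 + 0.26*q^2 - 6.69*q - 1.17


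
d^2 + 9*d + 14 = (d + 2)*(d + 7)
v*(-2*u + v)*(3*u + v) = -6*u^2*v + u*v^2 + v^3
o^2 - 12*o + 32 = (o - 8)*(o - 4)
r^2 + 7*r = r*(r + 7)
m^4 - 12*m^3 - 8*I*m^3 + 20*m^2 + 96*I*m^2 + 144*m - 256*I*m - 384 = (m - 8)*(m - 4)*(m - 6*I)*(m - 2*I)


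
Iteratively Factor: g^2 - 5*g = (g)*(g - 5)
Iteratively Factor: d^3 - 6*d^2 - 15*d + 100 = (d + 4)*(d^2 - 10*d + 25) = (d - 5)*(d + 4)*(d - 5)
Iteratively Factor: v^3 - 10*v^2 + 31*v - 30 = (v - 2)*(v^2 - 8*v + 15) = (v - 5)*(v - 2)*(v - 3)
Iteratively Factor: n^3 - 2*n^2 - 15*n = (n)*(n^2 - 2*n - 15) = n*(n - 5)*(n + 3)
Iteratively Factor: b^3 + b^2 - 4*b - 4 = (b - 2)*(b^2 + 3*b + 2) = (b - 2)*(b + 2)*(b + 1)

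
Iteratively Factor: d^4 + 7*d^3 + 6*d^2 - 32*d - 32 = (d - 2)*(d^3 + 9*d^2 + 24*d + 16) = (d - 2)*(d + 4)*(d^2 + 5*d + 4) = (d - 2)*(d + 1)*(d + 4)*(d + 4)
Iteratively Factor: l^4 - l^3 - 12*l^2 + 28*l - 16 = (l - 1)*(l^3 - 12*l + 16) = (l - 1)*(l + 4)*(l^2 - 4*l + 4) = (l - 2)*(l - 1)*(l + 4)*(l - 2)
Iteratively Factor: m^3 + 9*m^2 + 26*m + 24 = (m + 2)*(m^2 + 7*m + 12) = (m + 2)*(m + 4)*(m + 3)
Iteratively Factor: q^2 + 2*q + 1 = (q + 1)*(q + 1)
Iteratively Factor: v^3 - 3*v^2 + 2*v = (v - 1)*(v^2 - 2*v) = (v - 2)*(v - 1)*(v)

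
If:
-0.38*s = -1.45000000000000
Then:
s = 3.82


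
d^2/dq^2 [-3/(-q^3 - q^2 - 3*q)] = 6*(-q*(3*q + 1)*(q^2 + q + 3) + (3*q^2 + 2*q + 3)^2)/(q^3*(q^2 + q + 3)^3)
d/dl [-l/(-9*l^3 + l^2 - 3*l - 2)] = (9*l^3 - l^2 - l*(27*l^2 - 2*l + 3) + 3*l + 2)/(9*l^3 - l^2 + 3*l + 2)^2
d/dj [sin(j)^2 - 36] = sin(2*j)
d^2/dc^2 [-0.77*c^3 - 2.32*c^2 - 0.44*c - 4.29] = -4.62*c - 4.64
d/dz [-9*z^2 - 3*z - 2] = -18*z - 3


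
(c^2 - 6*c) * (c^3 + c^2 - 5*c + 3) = c^5 - 5*c^4 - 11*c^3 + 33*c^2 - 18*c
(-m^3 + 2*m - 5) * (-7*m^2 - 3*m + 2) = 7*m^5 + 3*m^4 - 16*m^3 + 29*m^2 + 19*m - 10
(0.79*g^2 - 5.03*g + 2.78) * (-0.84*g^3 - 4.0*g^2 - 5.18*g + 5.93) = -0.6636*g^5 + 1.0652*g^4 + 13.6926*g^3 + 19.6201*g^2 - 44.2283*g + 16.4854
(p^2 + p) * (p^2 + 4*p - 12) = p^4 + 5*p^3 - 8*p^2 - 12*p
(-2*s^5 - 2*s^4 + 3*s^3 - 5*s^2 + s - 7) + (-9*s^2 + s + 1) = -2*s^5 - 2*s^4 + 3*s^3 - 14*s^2 + 2*s - 6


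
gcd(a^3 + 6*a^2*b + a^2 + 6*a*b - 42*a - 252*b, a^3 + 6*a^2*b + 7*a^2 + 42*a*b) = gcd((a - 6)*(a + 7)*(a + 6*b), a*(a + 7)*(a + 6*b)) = a^2 + 6*a*b + 7*a + 42*b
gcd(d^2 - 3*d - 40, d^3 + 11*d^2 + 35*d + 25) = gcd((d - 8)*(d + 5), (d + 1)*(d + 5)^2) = d + 5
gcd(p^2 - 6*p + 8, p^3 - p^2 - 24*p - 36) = 1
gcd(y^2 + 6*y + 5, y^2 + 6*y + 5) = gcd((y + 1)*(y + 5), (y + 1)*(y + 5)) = y^2 + 6*y + 5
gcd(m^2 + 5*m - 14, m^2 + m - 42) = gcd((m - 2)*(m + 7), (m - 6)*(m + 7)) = m + 7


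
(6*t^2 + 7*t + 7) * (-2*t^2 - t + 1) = -12*t^4 - 20*t^3 - 15*t^2 + 7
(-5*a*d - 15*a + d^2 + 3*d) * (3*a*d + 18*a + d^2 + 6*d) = -15*a^2*d^2 - 135*a^2*d - 270*a^2 - 2*a*d^3 - 18*a*d^2 - 36*a*d + d^4 + 9*d^3 + 18*d^2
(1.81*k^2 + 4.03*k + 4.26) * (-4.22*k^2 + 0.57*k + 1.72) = -7.6382*k^4 - 15.9749*k^3 - 12.5669*k^2 + 9.3598*k + 7.3272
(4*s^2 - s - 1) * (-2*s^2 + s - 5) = -8*s^4 + 6*s^3 - 19*s^2 + 4*s + 5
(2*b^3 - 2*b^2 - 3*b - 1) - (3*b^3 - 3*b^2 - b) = -b^3 + b^2 - 2*b - 1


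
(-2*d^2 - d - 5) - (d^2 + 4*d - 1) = -3*d^2 - 5*d - 4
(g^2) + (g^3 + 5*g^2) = g^3 + 6*g^2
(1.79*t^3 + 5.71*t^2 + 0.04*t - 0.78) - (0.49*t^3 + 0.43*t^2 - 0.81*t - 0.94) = 1.3*t^3 + 5.28*t^2 + 0.85*t + 0.16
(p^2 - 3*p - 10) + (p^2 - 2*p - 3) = 2*p^2 - 5*p - 13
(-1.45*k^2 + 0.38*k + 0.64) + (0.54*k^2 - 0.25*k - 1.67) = -0.91*k^2 + 0.13*k - 1.03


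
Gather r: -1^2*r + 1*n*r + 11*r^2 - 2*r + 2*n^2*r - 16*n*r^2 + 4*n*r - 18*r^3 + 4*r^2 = -18*r^3 + r^2*(15 - 16*n) + r*(2*n^2 + 5*n - 3)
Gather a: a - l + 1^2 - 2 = a - l - 1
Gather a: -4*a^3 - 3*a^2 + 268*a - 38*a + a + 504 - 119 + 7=-4*a^3 - 3*a^2 + 231*a + 392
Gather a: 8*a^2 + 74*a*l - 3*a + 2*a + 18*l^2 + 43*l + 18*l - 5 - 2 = 8*a^2 + a*(74*l - 1) + 18*l^2 + 61*l - 7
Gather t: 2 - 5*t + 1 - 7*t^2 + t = -7*t^2 - 4*t + 3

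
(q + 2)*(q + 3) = q^2 + 5*q + 6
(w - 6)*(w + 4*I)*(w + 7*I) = w^3 - 6*w^2 + 11*I*w^2 - 28*w - 66*I*w + 168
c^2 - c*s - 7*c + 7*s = (c - 7)*(c - s)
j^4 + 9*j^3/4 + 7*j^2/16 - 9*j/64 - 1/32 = (j - 1/4)*(j + 1/4)^2*(j + 2)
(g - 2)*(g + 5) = g^2 + 3*g - 10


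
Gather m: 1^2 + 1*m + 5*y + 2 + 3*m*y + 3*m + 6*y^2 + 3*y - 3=m*(3*y + 4) + 6*y^2 + 8*y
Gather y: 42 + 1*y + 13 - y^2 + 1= -y^2 + y + 56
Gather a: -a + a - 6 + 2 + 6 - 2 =0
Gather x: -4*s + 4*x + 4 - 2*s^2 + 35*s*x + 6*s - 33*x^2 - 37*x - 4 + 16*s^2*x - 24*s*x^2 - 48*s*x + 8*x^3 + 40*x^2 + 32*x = -2*s^2 + 2*s + 8*x^3 + x^2*(7 - 24*s) + x*(16*s^2 - 13*s - 1)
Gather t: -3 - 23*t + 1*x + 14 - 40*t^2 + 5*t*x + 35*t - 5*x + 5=-40*t^2 + t*(5*x + 12) - 4*x + 16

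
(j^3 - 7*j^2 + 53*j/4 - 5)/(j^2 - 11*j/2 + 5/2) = (j^2 - 13*j/2 + 10)/(j - 5)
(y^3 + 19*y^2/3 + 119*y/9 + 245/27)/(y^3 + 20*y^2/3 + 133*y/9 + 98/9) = (y + 5/3)/(y + 2)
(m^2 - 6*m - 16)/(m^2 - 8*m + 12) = (m^2 - 6*m - 16)/(m^2 - 8*m + 12)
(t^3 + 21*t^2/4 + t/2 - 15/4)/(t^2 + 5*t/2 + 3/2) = (4*t^2 + 17*t - 15)/(2*(2*t + 3))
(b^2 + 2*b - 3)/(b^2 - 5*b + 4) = (b + 3)/(b - 4)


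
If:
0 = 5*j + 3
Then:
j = -3/5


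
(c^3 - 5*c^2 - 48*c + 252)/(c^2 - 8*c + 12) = (c^2 + c - 42)/(c - 2)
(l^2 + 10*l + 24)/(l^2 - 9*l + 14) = (l^2 + 10*l + 24)/(l^2 - 9*l + 14)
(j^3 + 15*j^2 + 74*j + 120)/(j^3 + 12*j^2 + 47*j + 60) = (j + 6)/(j + 3)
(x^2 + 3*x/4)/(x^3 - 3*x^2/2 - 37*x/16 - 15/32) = 8*x/(8*x^2 - 18*x - 5)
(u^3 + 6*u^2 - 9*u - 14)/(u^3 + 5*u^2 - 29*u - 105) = (u^2 - u - 2)/(u^2 - 2*u - 15)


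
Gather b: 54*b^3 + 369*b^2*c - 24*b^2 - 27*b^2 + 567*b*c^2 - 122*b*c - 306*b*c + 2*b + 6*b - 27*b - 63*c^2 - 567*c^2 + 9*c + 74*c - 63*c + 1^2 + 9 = 54*b^3 + b^2*(369*c - 51) + b*(567*c^2 - 428*c - 19) - 630*c^2 + 20*c + 10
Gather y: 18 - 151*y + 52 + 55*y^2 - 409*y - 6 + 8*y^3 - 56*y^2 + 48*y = 8*y^3 - y^2 - 512*y + 64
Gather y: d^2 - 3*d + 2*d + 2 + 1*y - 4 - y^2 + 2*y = d^2 - d - y^2 + 3*y - 2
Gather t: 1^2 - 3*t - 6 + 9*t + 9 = 6*t + 4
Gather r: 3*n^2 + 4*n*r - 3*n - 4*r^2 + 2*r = 3*n^2 - 3*n - 4*r^2 + r*(4*n + 2)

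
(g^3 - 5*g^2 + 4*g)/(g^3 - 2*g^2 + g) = (g - 4)/(g - 1)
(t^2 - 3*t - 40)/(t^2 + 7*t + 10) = (t - 8)/(t + 2)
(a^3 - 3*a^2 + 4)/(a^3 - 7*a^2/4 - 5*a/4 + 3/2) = 4*(a - 2)/(4*a - 3)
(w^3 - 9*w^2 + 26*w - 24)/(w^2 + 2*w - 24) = (w^2 - 5*w + 6)/(w + 6)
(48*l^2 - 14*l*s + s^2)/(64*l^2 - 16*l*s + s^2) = (-6*l + s)/(-8*l + s)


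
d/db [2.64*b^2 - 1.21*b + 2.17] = 5.28*b - 1.21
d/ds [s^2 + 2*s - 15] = 2*s + 2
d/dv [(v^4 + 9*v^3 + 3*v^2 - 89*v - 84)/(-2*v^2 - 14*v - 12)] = (-v^3 - 13*v^2 - 48*v - 27)/(v^2 + 12*v + 36)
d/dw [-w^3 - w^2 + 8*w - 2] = -3*w^2 - 2*w + 8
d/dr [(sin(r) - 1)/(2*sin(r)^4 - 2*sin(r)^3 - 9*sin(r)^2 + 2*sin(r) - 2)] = 3*(-2*sin(r)^3 + 4*sin(r)^2 + sin(r) - 6)*sin(r)*cos(r)/(2*sin(r)^4 - 2*sin(r)^3 - 9*sin(r)^2 + 2*sin(r) - 2)^2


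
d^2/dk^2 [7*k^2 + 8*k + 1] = 14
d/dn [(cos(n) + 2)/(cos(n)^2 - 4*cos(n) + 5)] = (cos(n)^2 + 4*cos(n) - 13)*sin(n)/(cos(n)^2 - 4*cos(n) + 5)^2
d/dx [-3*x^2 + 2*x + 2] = 2 - 6*x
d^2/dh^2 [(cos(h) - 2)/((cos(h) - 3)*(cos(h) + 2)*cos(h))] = (50*(1 - cos(h)^2)^2/cos(h)^3 - 30*sin(h)^6/cos(h)^3 - 4*cos(h)^4 - 9*cos(h)^3 - 41*cos(h)^2 - 72*tan(h)^2 + 10 + 142/cos(h) - 164/cos(h)^3)/((cos(h) - 3)^3*(cos(h) + 2)^3)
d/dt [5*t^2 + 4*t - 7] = 10*t + 4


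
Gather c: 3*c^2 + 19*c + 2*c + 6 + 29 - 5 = 3*c^2 + 21*c + 30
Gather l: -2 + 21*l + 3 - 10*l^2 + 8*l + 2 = -10*l^2 + 29*l + 3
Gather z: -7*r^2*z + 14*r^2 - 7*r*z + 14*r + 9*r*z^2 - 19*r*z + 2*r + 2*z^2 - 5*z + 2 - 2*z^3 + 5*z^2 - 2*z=14*r^2 + 16*r - 2*z^3 + z^2*(9*r + 7) + z*(-7*r^2 - 26*r - 7) + 2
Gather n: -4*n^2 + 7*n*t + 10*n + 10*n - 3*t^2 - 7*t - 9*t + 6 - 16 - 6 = -4*n^2 + n*(7*t + 20) - 3*t^2 - 16*t - 16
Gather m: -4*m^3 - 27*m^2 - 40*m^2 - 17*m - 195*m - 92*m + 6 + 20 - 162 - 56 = -4*m^3 - 67*m^2 - 304*m - 192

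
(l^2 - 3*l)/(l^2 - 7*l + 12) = l/(l - 4)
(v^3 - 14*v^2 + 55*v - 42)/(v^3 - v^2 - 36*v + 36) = (v - 7)/(v + 6)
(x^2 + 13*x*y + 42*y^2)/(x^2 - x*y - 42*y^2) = (x + 7*y)/(x - 7*y)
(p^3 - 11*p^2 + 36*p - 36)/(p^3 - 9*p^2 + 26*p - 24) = (p - 6)/(p - 4)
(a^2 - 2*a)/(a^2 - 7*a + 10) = a/(a - 5)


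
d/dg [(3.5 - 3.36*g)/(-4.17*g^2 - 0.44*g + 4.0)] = (-14.0112*g^2 + 29.19*g - 11.9)/(17.3889*g^4 + 3.6696*g^3 - 33.1664*g^2 - 3.52*g + 16.0)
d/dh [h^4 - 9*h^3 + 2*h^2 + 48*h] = 4*h^3 - 27*h^2 + 4*h + 48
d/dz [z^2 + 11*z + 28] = 2*z + 11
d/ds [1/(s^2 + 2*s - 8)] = 2*(-s - 1)/(s^2 + 2*s - 8)^2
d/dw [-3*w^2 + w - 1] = 1 - 6*w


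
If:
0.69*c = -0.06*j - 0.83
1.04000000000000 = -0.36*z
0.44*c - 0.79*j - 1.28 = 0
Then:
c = -1.01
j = -2.18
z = -2.89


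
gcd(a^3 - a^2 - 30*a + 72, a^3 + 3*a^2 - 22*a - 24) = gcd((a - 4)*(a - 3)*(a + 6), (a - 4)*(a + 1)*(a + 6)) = a^2 + 2*a - 24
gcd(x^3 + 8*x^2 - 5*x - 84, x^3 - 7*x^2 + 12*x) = x - 3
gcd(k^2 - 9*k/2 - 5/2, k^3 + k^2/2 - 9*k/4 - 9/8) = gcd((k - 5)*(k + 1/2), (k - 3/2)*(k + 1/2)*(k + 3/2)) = k + 1/2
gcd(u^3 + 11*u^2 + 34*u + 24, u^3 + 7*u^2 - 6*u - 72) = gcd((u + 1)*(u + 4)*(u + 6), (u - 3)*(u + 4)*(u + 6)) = u^2 + 10*u + 24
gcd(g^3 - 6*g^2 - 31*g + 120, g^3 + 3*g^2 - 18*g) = g - 3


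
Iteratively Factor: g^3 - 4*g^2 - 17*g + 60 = (g - 5)*(g^2 + g - 12) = (g - 5)*(g + 4)*(g - 3)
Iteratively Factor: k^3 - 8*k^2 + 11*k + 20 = (k - 4)*(k^2 - 4*k - 5) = (k - 4)*(k + 1)*(k - 5)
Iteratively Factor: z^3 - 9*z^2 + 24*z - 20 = (z - 5)*(z^2 - 4*z + 4) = (z - 5)*(z - 2)*(z - 2)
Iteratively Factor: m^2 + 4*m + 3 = (m + 1)*(m + 3)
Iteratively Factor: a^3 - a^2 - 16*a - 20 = (a + 2)*(a^2 - 3*a - 10) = (a - 5)*(a + 2)*(a + 2)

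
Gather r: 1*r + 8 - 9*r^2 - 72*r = -9*r^2 - 71*r + 8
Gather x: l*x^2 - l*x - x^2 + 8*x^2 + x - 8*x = x^2*(l + 7) + x*(-l - 7)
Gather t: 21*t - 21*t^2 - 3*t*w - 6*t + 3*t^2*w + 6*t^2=t^2*(3*w - 15) + t*(15 - 3*w)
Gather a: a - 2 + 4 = a + 2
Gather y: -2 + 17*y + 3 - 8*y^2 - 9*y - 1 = -8*y^2 + 8*y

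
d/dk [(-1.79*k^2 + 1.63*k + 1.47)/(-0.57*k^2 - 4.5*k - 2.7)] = (8.9841*k^2 + 11.3418*k + 2.214)/(0.3249*k^4 + 5.13*k^3 + 23.328*k^2 + 24.3*k + 7.29)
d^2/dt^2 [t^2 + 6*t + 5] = 2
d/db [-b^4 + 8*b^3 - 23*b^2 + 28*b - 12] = -4*b^3 + 24*b^2 - 46*b + 28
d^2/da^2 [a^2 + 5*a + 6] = 2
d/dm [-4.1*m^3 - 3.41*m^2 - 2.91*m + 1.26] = -12.3*m^2 - 6.82*m - 2.91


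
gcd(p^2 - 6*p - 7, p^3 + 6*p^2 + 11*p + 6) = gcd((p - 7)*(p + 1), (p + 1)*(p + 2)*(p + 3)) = p + 1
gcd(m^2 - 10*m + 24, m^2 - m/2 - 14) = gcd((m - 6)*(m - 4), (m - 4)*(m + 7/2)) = m - 4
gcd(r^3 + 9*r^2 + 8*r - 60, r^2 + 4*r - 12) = r^2 + 4*r - 12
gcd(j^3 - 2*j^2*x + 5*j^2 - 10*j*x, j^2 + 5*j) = j^2 + 5*j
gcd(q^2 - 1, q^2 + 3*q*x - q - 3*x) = q - 1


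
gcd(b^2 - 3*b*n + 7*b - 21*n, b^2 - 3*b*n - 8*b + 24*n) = b - 3*n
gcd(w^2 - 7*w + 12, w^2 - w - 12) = w - 4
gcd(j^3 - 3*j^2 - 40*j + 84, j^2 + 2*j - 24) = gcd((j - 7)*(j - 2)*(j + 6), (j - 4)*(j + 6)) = j + 6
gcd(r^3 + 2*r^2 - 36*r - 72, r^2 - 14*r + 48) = r - 6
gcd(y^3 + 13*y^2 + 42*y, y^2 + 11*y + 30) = y + 6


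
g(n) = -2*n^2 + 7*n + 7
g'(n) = 7 - 4*n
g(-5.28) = -85.72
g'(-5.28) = 28.12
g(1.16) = 12.43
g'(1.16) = 2.36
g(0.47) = 9.85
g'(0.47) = 5.12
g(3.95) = 3.44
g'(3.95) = -8.80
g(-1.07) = -2.78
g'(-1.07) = 11.28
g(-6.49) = -122.67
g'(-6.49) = 32.96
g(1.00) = 12.00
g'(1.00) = 3.00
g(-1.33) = -5.85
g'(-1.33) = 12.32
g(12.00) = -197.00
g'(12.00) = -41.00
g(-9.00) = -218.00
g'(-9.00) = 43.00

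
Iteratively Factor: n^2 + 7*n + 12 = (n + 4)*(n + 3)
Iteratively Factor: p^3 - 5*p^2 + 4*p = (p)*(p^2 - 5*p + 4) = p*(p - 4)*(p - 1)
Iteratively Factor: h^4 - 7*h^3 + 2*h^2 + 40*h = (h + 2)*(h^3 - 9*h^2 + 20*h) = (h - 4)*(h + 2)*(h^2 - 5*h) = h*(h - 4)*(h + 2)*(h - 5)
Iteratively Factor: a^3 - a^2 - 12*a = (a - 4)*(a^2 + 3*a) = (a - 4)*(a + 3)*(a)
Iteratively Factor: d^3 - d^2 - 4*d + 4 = (d + 2)*(d^2 - 3*d + 2) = (d - 2)*(d + 2)*(d - 1)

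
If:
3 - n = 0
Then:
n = 3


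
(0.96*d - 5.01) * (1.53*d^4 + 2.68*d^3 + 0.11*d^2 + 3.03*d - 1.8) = 1.4688*d^5 - 5.0925*d^4 - 13.3212*d^3 + 2.3577*d^2 - 16.9083*d + 9.018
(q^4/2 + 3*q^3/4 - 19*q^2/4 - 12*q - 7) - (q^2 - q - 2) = q^4/2 + 3*q^3/4 - 23*q^2/4 - 11*q - 5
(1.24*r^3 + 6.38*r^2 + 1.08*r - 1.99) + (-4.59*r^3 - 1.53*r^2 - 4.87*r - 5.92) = -3.35*r^3 + 4.85*r^2 - 3.79*r - 7.91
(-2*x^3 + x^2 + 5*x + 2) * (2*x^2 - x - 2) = -4*x^5 + 4*x^4 + 13*x^3 - 3*x^2 - 12*x - 4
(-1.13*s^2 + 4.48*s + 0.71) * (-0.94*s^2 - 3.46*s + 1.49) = 1.0622*s^4 - 0.3014*s^3 - 17.8519*s^2 + 4.2186*s + 1.0579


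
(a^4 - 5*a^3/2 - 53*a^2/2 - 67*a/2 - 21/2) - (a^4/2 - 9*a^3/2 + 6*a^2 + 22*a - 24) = a^4/2 + 2*a^3 - 65*a^2/2 - 111*a/2 + 27/2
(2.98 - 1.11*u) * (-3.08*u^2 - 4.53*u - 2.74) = 3.4188*u^3 - 4.1501*u^2 - 10.458*u - 8.1652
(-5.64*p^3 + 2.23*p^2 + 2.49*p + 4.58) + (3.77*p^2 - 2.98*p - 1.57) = -5.64*p^3 + 6.0*p^2 - 0.49*p + 3.01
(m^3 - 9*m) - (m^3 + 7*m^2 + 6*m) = -7*m^2 - 15*m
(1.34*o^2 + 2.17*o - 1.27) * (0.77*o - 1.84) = 1.0318*o^3 - 0.7947*o^2 - 4.9707*o + 2.3368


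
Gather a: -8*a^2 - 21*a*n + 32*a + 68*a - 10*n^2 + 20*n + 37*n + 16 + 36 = -8*a^2 + a*(100 - 21*n) - 10*n^2 + 57*n + 52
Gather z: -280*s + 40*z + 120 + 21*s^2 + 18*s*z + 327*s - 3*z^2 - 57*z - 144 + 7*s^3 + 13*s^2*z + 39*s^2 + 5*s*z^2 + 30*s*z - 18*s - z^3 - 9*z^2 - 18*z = 7*s^3 + 60*s^2 + 29*s - z^3 + z^2*(5*s - 12) + z*(13*s^2 + 48*s - 35) - 24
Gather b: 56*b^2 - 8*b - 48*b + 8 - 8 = 56*b^2 - 56*b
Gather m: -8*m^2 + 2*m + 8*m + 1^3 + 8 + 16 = -8*m^2 + 10*m + 25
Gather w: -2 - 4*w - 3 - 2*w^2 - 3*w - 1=-2*w^2 - 7*w - 6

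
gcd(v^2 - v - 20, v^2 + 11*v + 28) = v + 4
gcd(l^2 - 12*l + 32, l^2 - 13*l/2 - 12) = l - 8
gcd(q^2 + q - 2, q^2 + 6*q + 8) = q + 2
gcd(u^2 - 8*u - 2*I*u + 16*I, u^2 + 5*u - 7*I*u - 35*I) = 1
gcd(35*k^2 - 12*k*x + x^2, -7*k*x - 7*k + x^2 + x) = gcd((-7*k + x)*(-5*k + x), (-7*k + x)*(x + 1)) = -7*k + x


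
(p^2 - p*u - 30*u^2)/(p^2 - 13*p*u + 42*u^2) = (p + 5*u)/(p - 7*u)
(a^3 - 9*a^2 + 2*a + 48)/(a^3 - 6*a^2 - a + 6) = (a^3 - 9*a^2 + 2*a + 48)/(a^3 - 6*a^2 - a + 6)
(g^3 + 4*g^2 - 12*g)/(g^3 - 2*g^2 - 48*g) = (g - 2)/(g - 8)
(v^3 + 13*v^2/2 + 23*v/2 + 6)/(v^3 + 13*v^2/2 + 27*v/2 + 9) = (v^2 + 5*v + 4)/(v^2 + 5*v + 6)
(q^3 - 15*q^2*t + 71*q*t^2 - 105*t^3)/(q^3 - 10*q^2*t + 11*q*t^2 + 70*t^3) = (q - 3*t)/(q + 2*t)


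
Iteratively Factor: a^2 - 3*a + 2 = (a - 2)*(a - 1)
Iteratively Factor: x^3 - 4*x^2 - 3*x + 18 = (x - 3)*(x^2 - x - 6) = (x - 3)*(x + 2)*(x - 3)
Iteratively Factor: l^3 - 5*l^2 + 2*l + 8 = (l - 4)*(l^2 - l - 2) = (l - 4)*(l - 2)*(l + 1)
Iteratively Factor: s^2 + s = (s + 1)*(s)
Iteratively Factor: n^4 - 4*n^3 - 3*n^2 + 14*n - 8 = (n - 1)*(n^3 - 3*n^2 - 6*n + 8) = (n - 1)*(n + 2)*(n^2 - 5*n + 4) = (n - 4)*(n - 1)*(n + 2)*(n - 1)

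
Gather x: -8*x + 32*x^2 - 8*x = 32*x^2 - 16*x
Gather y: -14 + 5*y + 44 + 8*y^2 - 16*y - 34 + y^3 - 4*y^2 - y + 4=y^3 + 4*y^2 - 12*y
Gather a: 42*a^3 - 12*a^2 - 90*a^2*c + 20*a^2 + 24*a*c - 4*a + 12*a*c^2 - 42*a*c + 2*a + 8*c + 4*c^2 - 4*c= 42*a^3 + a^2*(8 - 90*c) + a*(12*c^2 - 18*c - 2) + 4*c^2 + 4*c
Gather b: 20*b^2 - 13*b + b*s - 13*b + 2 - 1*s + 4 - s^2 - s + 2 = 20*b^2 + b*(s - 26) - s^2 - 2*s + 8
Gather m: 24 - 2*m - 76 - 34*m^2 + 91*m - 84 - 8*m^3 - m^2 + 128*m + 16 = -8*m^3 - 35*m^2 + 217*m - 120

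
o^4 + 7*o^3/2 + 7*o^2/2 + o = o*(o + 1/2)*(o + 1)*(o + 2)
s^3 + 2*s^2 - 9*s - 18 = (s - 3)*(s + 2)*(s + 3)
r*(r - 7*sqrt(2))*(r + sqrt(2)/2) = r^3 - 13*sqrt(2)*r^2/2 - 7*r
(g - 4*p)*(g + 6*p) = g^2 + 2*g*p - 24*p^2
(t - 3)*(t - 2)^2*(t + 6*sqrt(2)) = t^4 - 7*t^3 + 6*sqrt(2)*t^3 - 42*sqrt(2)*t^2 + 16*t^2 - 12*t + 96*sqrt(2)*t - 72*sqrt(2)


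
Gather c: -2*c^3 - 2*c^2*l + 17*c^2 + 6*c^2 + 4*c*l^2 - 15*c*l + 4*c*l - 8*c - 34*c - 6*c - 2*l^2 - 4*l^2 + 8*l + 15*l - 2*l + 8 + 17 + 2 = -2*c^3 + c^2*(23 - 2*l) + c*(4*l^2 - 11*l - 48) - 6*l^2 + 21*l + 27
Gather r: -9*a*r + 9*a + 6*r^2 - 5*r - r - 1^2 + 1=9*a + 6*r^2 + r*(-9*a - 6)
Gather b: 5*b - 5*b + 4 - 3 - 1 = 0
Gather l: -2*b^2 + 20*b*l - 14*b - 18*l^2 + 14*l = -2*b^2 - 14*b - 18*l^2 + l*(20*b + 14)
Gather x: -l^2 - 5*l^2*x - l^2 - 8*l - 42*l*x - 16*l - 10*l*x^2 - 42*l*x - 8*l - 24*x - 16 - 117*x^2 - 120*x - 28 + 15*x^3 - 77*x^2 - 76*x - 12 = -2*l^2 - 32*l + 15*x^3 + x^2*(-10*l - 194) + x*(-5*l^2 - 84*l - 220) - 56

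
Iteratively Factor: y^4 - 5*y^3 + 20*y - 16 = (y - 2)*(y^3 - 3*y^2 - 6*y + 8) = (y - 2)*(y - 1)*(y^2 - 2*y - 8) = (y - 2)*(y - 1)*(y + 2)*(y - 4)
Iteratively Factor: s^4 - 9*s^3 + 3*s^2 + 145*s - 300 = (s - 3)*(s^3 - 6*s^2 - 15*s + 100) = (s - 5)*(s - 3)*(s^2 - s - 20) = (s - 5)^2*(s - 3)*(s + 4)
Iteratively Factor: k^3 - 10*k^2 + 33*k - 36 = (k - 3)*(k^2 - 7*k + 12) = (k - 4)*(k - 3)*(k - 3)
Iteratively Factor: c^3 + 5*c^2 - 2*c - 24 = (c + 3)*(c^2 + 2*c - 8) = (c - 2)*(c + 3)*(c + 4)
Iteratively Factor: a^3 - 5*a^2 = (a)*(a^2 - 5*a) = a*(a - 5)*(a)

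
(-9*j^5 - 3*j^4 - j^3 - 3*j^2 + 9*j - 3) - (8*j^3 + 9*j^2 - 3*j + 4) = -9*j^5 - 3*j^4 - 9*j^3 - 12*j^2 + 12*j - 7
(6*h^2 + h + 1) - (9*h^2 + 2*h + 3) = -3*h^2 - h - 2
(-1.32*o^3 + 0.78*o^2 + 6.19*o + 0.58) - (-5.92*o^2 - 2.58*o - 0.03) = -1.32*o^3 + 6.7*o^2 + 8.77*o + 0.61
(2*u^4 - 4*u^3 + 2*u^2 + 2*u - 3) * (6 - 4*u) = -8*u^5 + 28*u^4 - 32*u^3 + 4*u^2 + 24*u - 18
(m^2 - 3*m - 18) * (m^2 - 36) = m^4 - 3*m^3 - 54*m^2 + 108*m + 648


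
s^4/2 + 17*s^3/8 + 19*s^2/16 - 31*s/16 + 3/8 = (s/2 + 1)*(s - 1/2)*(s - 1/4)*(s + 3)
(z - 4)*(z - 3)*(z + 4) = z^3 - 3*z^2 - 16*z + 48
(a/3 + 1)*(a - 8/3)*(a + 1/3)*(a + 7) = a^4/3 + 23*a^3/9 - 29*a^2/27 - 521*a/27 - 56/9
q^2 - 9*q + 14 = (q - 7)*(q - 2)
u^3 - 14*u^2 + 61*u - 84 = (u - 7)*(u - 4)*(u - 3)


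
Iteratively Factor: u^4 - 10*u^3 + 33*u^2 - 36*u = (u - 3)*(u^3 - 7*u^2 + 12*u) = u*(u - 3)*(u^2 - 7*u + 12) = u*(u - 4)*(u - 3)*(u - 3)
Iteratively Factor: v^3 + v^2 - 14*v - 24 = (v + 2)*(v^2 - v - 12) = (v + 2)*(v + 3)*(v - 4)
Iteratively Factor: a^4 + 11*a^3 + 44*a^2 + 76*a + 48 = (a + 4)*(a^3 + 7*a^2 + 16*a + 12) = (a + 2)*(a + 4)*(a^2 + 5*a + 6) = (a + 2)^2*(a + 4)*(a + 3)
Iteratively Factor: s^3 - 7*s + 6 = (s - 2)*(s^2 + 2*s - 3) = (s - 2)*(s + 3)*(s - 1)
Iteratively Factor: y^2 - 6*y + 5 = (y - 5)*(y - 1)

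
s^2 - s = s*(s - 1)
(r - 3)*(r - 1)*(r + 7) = r^3 + 3*r^2 - 25*r + 21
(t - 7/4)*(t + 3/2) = t^2 - t/4 - 21/8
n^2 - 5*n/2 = n*(n - 5/2)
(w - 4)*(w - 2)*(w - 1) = w^3 - 7*w^2 + 14*w - 8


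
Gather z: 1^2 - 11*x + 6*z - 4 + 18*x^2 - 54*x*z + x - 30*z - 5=18*x^2 - 10*x + z*(-54*x - 24) - 8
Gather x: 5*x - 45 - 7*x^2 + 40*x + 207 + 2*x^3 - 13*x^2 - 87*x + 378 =2*x^3 - 20*x^2 - 42*x + 540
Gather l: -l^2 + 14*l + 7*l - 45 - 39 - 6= -l^2 + 21*l - 90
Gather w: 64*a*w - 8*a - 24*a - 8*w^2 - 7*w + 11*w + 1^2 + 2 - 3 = -32*a - 8*w^2 + w*(64*a + 4)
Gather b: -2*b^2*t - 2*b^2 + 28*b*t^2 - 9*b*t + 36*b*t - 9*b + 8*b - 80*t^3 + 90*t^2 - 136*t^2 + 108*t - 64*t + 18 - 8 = b^2*(-2*t - 2) + b*(28*t^2 + 27*t - 1) - 80*t^3 - 46*t^2 + 44*t + 10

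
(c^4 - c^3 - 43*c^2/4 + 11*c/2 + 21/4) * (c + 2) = c^5 + c^4 - 51*c^3/4 - 16*c^2 + 65*c/4 + 21/2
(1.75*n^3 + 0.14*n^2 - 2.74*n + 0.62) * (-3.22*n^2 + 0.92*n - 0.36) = -5.635*n^5 + 1.1592*n^4 + 8.3216*n^3 - 4.5676*n^2 + 1.5568*n - 0.2232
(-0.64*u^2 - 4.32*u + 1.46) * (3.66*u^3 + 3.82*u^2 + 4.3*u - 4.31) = -2.3424*u^5 - 18.256*u^4 - 13.9108*u^3 - 10.2404*u^2 + 24.8972*u - 6.2926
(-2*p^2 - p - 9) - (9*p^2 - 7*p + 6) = -11*p^2 + 6*p - 15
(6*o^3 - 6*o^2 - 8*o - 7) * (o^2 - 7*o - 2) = 6*o^5 - 48*o^4 + 22*o^3 + 61*o^2 + 65*o + 14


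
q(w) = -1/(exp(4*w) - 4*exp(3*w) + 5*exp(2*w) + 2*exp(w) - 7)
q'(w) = -(-4*exp(4*w) + 12*exp(3*w) - 10*exp(2*w) - 2*exp(w))/(exp(4*w) - 4*exp(3*w) + 5*exp(2*w) + 2*exp(w) - 7)^2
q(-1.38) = 0.16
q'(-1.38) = 0.02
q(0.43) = 0.95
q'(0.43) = 4.89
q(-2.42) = 0.15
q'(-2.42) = 0.01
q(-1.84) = 0.15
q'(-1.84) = 0.01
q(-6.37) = 0.14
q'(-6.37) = 0.00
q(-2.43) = 0.15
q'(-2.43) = 0.01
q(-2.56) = 0.15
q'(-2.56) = 0.00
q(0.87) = -0.23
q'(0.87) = 1.52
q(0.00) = 0.33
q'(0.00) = 0.44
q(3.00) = 0.00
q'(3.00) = 0.00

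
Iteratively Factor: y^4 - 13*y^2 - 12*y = (y - 4)*(y^3 + 4*y^2 + 3*y) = (y - 4)*(y + 1)*(y^2 + 3*y) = (y - 4)*(y + 1)*(y + 3)*(y)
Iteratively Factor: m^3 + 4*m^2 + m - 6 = (m + 2)*(m^2 + 2*m - 3) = (m + 2)*(m + 3)*(m - 1)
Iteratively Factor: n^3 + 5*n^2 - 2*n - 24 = (n - 2)*(n^2 + 7*n + 12) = (n - 2)*(n + 4)*(n + 3)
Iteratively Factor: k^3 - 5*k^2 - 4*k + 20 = (k - 5)*(k^2 - 4) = (k - 5)*(k - 2)*(k + 2)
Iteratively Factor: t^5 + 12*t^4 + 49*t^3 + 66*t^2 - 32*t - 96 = (t + 2)*(t^4 + 10*t^3 + 29*t^2 + 8*t - 48) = (t + 2)*(t + 3)*(t^3 + 7*t^2 + 8*t - 16) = (t + 2)*(t + 3)*(t + 4)*(t^2 + 3*t - 4) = (t + 2)*(t + 3)*(t + 4)^2*(t - 1)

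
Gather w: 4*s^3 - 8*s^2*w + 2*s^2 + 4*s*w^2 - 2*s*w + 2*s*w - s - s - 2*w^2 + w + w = 4*s^3 + 2*s^2 - 2*s + w^2*(4*s - 2) + w*(2 - 8*s^2)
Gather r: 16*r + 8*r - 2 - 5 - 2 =24*r - 9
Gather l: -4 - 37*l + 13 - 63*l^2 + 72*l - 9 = -63*l^2 + 35*l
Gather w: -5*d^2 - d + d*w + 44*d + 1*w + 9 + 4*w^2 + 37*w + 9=-5*d^2 + 43*d + 4*w^2 + w*(d + 38) + 18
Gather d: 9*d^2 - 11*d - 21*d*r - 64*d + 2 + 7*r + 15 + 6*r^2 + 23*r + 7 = 9*d^2 + d*(-21*r - 75) + 6*r^2 + 30*r + 24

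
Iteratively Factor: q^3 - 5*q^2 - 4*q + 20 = (q - 5)*(q^2 - 4) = (q - 5)*(q + 2)*(q - 2)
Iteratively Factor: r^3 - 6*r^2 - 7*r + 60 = (r + 3)*(r^2 - 9*r + 20) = (r - 5)*(r + 3)*(r - 4)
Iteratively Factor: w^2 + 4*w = (w)*(w + 4)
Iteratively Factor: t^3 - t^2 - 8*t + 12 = (t + 3)*(t^2 - 4*t + 4) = (t - 2)*(t + 3)*(t - 2)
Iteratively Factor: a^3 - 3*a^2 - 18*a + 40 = (a + 4)*(a^2 - 7*a + 10) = (a - 5)*(a + 4)*(a - 2)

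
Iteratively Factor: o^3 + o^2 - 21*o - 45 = (o + 3)*(o^2 - 2*o - 15) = (o - 5)*(o + 3)*(o + 3)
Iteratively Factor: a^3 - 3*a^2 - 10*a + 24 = (a - 4)*(a^2 + a - 6) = (a - 4)*(a + 3)*(a - 2)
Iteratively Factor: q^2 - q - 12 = (q + 3)*(q - 4)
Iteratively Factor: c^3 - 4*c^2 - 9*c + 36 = (c + 3)*(c^2 - 7*c + 12) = (c - 4)*(c + 3)*(c - 3)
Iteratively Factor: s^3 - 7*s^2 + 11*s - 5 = (s - 1)*(s^2 - 6*s + 5) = (s - 5)*(s - 1)*(s - 1)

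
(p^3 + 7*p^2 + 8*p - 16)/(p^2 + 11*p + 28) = (p^2 + 3*p - 4)/(p + 7)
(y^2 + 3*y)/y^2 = (y + 3)/y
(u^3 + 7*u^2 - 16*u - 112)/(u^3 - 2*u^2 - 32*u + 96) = (u^2 + 11*u + 28)/(u^2 + 2*u - 24)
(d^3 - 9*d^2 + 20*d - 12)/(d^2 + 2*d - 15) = (d^3 - 9*d^2 + 20*d - 12)/(d^2 + 2*d - 15)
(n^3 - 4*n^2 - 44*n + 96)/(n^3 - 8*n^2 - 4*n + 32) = (n + 6)/(n + 2)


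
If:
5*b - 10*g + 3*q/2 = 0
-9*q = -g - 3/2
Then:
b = 177*q/10 - 3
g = 9*q - 3/2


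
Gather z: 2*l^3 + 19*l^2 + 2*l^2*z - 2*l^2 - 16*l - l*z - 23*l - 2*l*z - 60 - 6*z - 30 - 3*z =2*l^3 + 17*l^2 - 39*l + z*(2*l^2 - 3*l - 9) - 90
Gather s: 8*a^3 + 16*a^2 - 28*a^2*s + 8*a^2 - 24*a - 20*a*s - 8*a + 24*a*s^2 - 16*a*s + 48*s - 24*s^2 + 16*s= 8*a^3 + 24*a^2 - 32*a + s^2*(24*a - 24) + s*(-28*a^2 - 36*a + 64)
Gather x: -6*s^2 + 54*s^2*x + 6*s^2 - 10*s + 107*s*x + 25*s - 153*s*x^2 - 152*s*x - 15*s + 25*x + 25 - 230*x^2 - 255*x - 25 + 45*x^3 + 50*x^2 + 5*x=45*x^3 + x^2*(-153*s - 180) + x*(54*s^2 - 45*s - 225)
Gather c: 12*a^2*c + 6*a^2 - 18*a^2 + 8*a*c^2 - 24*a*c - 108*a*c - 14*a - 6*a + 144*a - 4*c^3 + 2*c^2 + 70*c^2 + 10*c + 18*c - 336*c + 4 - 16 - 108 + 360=-12*a^2 + 124*a - 4*c^3 + c^2*(8*a + 72) + c*(12*a^2 - 132*a - 308) + 240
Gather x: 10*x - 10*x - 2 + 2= 0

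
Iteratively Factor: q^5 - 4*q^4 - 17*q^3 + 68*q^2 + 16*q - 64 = (q - 1)*(q^4 - 3*q^3 - 20*q^2 + 48*q + 64) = (q - 4)*(q - 1)*(q^3 + q^2 - 16*q - 16) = (q - 4)*(q - 1)*(q + 1)*(q^2 - 16) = (q - 4)*(q - 1)*(q + 1)*(q + 4)*(q - 4)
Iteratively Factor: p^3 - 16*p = (p - 4)*(p^2 + 4*p) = p*(p - 4)*(p + 4)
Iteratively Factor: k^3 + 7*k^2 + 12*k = (k + 3)*(k^2 + 4*k) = k*(k + 3)*(k + 4)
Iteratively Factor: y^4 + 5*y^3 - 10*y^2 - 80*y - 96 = (y + 4)*(y^3 + y^2 - 14*y - 24) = (y - 4)*(y + 4)*(y^2 + 5*y + 6) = (y - 4)*(y + 3)*(y + 4)*(y + 2)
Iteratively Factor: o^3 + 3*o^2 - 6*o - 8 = (o + 1)*(o^2 + 2*o - 8) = (o - 2)*(o + 1)*(o + 4)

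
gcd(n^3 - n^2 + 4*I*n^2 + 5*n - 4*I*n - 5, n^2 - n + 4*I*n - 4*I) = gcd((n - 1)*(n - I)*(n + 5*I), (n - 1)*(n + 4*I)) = n - 1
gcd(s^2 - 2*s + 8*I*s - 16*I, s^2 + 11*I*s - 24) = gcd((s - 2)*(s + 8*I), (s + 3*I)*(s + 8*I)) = s + 8*I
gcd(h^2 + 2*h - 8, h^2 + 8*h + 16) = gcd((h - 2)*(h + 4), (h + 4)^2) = h + 4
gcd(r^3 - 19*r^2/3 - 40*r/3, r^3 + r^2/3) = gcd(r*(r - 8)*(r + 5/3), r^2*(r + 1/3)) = r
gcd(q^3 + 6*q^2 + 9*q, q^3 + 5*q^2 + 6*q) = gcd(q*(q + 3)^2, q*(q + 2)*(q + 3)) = q^2 + 3*q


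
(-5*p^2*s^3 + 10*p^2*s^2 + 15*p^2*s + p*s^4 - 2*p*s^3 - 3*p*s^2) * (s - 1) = -5*p^2*s^4 + 15*p^2*s^3 + 5*p^2*s^2 - 15*p^2*s + p*s^5 - 3*p*s^4 - p*s^3 + 3*p*s^2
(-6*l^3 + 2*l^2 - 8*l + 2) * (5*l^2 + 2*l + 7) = -30*l^5 - 2*l^4 - 78*l^3 + 8*l^2 - 52*l + 14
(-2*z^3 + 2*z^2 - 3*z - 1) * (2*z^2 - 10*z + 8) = -4*z^5 + 24*z^4 - 42*z^3 + 44*z^2 - 14*z - 8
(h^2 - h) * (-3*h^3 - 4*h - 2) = -3*h^5 + 3*h^4 - 4*h^3 + 2*h^2 + 2*h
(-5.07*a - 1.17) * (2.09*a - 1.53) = -10.5963*a^2 + 5.3118*a + 1.7901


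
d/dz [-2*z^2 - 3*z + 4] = -4*z - 3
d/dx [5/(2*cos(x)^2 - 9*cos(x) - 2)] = 5*(4*cos(x) - 9)*sin(x)/(2*sin(x)^2 + 9*cos(x))^2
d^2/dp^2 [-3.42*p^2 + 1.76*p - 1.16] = -6.84000000000000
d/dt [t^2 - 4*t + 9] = 2*t - 4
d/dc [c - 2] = 1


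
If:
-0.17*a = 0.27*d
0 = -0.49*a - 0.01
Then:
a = -0.02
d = 0.01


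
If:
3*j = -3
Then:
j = -1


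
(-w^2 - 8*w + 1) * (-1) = w^2 + 8*w - 1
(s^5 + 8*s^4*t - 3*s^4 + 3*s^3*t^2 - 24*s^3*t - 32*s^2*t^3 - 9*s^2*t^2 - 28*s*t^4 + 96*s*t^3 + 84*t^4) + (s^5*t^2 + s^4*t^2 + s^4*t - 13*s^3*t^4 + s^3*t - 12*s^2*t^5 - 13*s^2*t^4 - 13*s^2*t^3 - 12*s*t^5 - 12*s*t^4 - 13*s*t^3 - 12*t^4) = s^5*t^2 + s^5 + s^4*t^2 + 9*s^4*t - 3*s^4 - 13*s^3*t^4 + 3*s^3*t^2 - 23*s^3*t - 12*s^2*t^5 - 13*s^2*t^4 - 45*s^2*t^3 - 9*s^2*t^2 - 12*s*t^5 - 40*s*t^4 + 83*s*t^3 + 72*t^4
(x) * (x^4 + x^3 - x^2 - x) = x^5 + x^4 - x^3 - x^2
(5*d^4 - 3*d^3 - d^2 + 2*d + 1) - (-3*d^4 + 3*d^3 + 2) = 8*d^4 - 6*d^3 - d^2 + 2*d - 1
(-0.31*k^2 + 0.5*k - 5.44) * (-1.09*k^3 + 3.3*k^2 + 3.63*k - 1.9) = 0.3379*k^5 - 1.568*k^4 + 6.4543*k^3 - 15.548*k^2 - 20.6972*k + 10.336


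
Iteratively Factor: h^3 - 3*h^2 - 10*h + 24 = (h + 3)*(h^2 - 6*h + 8) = (h - 2)*(h + 3)*(h - 4)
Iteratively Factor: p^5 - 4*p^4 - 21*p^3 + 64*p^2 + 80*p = (p - 4)*(p^4 - 21*p^2 - 20*p) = (p - 5)*(p - 4)*(p^3 + 5*p^2 + 4*p) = (p - 5)*(p - 4)*(p + 1)*(p^2 + 4*p) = (p - 5)*(p - 4)*(p + 1)*(p + 4)*(p)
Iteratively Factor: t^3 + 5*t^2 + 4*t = (t + 1)*(t^2 + 4*t) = t*(t + 1)*(t + 4)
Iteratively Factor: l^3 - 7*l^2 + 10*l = (l)*(l^2 - 7*l + 10) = l*(l - 2)*(l - 5)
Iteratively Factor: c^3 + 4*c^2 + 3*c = (c + 3)*(c^2 + c) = c*(c + 3)*(c + 1)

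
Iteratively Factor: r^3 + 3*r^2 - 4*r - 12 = (r + 3)*(r^2 - 4) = (r + 2)*(r + 3)*(r - 2)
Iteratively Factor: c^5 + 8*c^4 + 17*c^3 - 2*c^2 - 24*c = (c + 4)*(c^4 + 4*c^3 + c^2 - 6*c) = (c - 1)*(c + 4)*(c^3 + 5*c^2 + 6*c) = (c - 1)*(c + 3)*(c + 4)*(c^2 + 2*c) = c*(c - 1)*(c + 3)*(c + 4)*(c + 2)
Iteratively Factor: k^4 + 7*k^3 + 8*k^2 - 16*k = (k + 4)*(k^3 + 3*k^2 - 4*k) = k*(k + 4)*(k^2 + 3*k - 4) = k*(k + 4)^2*(k - 1)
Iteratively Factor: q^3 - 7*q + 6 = (q - 1)*(q^2 + q - 6) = (q - 1)*(q + 3)*(q - 2)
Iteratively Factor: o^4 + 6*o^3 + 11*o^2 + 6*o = (o + 1)*(o^3 + 5*o^2 + 6*o) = o*(o + 1)*(o^2 + 5*o + 6) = o*(o + 1)*(o + 3)*(o + 2)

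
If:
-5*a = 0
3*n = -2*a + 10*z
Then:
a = 0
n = 10*z/3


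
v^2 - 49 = (v - 7)*(v + 7)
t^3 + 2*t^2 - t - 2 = (t - 1)*(t + 1)*(t + 2)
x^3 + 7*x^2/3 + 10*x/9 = x*(x + 2/3)*(x + 5/3)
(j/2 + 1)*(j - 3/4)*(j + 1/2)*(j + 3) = j^4/2 + 19*j^3/8 + 35*j^2/16 - 27*j/16 - 9/8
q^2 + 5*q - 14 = (q - 2)*(q + 7)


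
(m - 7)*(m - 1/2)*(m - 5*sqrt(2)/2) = m^3 - 15*m^2/2 - 5*sqrt(2)*m^2/2 + 7*m/2 + 75*sqrt(2)*m/4 - 35*sqrt(2)/4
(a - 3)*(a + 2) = a^2 - a - 6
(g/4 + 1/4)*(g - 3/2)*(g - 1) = g^3/4 - 3*g^2/8 - g/4 + 3/8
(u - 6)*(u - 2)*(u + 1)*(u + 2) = u^4 - 5*u^3 - 10*u^2 + 20*u + 24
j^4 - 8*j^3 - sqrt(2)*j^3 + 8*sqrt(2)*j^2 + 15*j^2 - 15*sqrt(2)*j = j*(j - 5)*(j - 3)*(j - sqrt(2))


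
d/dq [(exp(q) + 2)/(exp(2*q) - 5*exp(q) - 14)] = -exp(q)/(exp(2*q) - 14*exp(q) + 49)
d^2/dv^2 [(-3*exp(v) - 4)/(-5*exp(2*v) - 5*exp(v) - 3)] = (75*exp(4*v) + 325*exp(3*v) + 30*exp(2*v) - 185*exp(v) - 33)*exp(v)/(125*exp(6*v) + 375*exp(5*v) + 600*exp(4*v) + 575*exp(3*v) + 360*exp(2*v) + 135*exp(v) + 27)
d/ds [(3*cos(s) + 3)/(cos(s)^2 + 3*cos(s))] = 3*(sin(s) + 3*sin(s)/cos(s)^2 + 2*tan(s))/(cos(s) + 3)^2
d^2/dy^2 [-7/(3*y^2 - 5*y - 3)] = 14*(-9*y^2 + 15*y + (6*y - 5)^2 + 9)/(-3*y^2 + 5*y + 3)^3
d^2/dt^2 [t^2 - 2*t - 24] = 2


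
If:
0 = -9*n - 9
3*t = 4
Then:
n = -1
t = 4/3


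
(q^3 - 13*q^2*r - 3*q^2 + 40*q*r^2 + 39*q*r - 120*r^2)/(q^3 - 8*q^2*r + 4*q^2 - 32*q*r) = (q^2 - 5*q*r - 3*q + 15*r)/(q*(q + 4))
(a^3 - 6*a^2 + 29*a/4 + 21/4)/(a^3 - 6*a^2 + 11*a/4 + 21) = (2*a^2 - 5*a - 3)/(2*a^2 - 5*a - 12)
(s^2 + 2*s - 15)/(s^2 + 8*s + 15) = (s - 3)/(s + 3)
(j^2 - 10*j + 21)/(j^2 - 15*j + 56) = (j - 3)/(j - 8)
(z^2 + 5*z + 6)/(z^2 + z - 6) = (z + 2)/(z - 2)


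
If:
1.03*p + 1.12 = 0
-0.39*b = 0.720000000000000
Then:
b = -1.85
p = -1.09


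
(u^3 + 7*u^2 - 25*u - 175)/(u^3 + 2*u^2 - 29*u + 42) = (u^2 - 25)/(u^2 - 5*u + 6)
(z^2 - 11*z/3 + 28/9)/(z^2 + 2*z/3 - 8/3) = (z - 7/3)/(z + 2)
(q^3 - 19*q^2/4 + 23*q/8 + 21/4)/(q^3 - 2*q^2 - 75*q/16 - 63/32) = 4*(q - 2)/(4*q + 3)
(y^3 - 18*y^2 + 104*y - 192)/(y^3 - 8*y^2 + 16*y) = (y^2 - 14*y + 48)/(y*(y - 4))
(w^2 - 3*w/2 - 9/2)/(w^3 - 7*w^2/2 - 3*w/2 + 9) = 1/(w - 2)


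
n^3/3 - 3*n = n*(n/3 + 1)*(n - 3)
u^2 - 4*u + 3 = (u - 3)*(u - 1)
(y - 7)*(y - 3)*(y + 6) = y^3 - 4*y^2 - 39*y + 126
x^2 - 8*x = x*(x - 8)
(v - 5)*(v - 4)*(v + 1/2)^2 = v^4 - 8*v^3 + 45*v^2/4 + 71*v/4 + 5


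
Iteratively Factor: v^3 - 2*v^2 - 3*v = (v)*(v^2 - 2*v - 3) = v*(v + 1)*(v - 3)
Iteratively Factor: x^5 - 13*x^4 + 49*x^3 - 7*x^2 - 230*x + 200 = (x - 4)*(x^4 - 9*x^3 + 13*x^2 + 45*x - 50) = (x - 5)*(x - 4)*(x^3 - 4*x^2 - 7*x + 10) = (x - 5)*(x - 4)*(x + 2)*(x^2 - 6*x + 5) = (x - 5)*(x - 4)*(x - 1)*(x + 2)*(x - 5)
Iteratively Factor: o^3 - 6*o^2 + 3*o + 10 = (o - 2)*(o^2 - 4*o - 5) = (o - 2)*(o + 1)*(o - 5)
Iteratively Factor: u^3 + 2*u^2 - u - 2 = (u + 1)*(u^2 + u - 2) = (u - 1)*(u + 1)*(u + 2)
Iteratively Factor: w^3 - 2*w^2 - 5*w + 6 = (w - 1)*(w^2 - w - 6) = (w - 1)*(w + 2)*(w - 3)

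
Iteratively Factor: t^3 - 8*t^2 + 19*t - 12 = (t - 4)*(t^2 - 4*t + 3) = (t - 4)*(t - 3)*(t - 1)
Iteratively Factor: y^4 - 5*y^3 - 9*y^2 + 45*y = (y - 3)*(y^3 - 2*y^2 - 15*y) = (y - 3)*(y + 3)*(y^2 - 5*y) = (y - 5)*(y - 3)*(y + 3)*(y)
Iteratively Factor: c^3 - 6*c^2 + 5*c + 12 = (c - 3)*(c^2 - 3*c - 4) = (c - 4)*(c - 3)*(c + 1)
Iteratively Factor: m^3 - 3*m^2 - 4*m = (m + 1)*(m^2 - 4*m) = m*(m + 1)*(m - 4)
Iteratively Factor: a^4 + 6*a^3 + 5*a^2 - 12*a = (a + 3)*(a^3 + 3*a^2 - 4*a) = (a - 1)*(a + 3)*(a^2 + 4*a) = (a - 1)*(a + 3)*(a + 4)*(a)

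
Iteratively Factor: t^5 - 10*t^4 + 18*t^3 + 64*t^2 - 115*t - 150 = (t + 2)*(t^4 - 12*t^3 + 42*t^2 - 20*t - 75) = (t + 1)*(t + 2)*(t^3 - 13*t^2 + 55*t - 75) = (t - 3)*(t + 1)*(t + 2)*(t^2 - 10*t + 25) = (t - 5)*(t - 3)*(t + 1)*(t + 2)*(t - 5)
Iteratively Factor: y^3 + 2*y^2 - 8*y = (y)*(y^2 + 2*y - 8) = y*(y - 2)*(y + 4)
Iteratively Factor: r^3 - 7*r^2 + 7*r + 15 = (r - 5)*(r^2 - 2*r - 3) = (r - 5)*(r + 1)*(r - 3)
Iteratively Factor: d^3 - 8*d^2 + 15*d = (d - 3)*(d^2 - 5*d) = (d - 5)*(d - 3)*(d)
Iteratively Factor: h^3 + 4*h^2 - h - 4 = (h - 1)*(h^2 + 5*h + 4) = (h - 1)*(h + 1)*(h + 4)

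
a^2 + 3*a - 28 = (a - 4)*(a + 7)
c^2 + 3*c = c*(c + 3)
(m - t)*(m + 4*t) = m^2 + 3*m*t - 4*t^2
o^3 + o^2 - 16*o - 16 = (o - 4)*(o + 1)*(o + 4)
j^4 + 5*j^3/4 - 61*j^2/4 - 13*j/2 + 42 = (j - 3)*(j - 7/4)*(j + 2)*(j + 4)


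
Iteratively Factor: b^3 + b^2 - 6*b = (b)*(b^2 + b - 6) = b*(b + 3)*(b - 2)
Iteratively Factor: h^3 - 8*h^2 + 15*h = (h - 3)*(h^2 - 5*h) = (h - 5)*(h - 3)*(h)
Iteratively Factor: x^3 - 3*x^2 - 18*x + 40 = (x + 4)*(x^2 - 7*x + 10) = (x - 5)*(x + 4)*(x - 2)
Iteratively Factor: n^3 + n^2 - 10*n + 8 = (n + 4)*(n^2 - 3*n + 2) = (n - 2)*(n + 4)*(n - 1)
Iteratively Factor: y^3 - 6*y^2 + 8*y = (y - 2)*(y^2 - 4*y) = y*(y - 2)*(y - 4)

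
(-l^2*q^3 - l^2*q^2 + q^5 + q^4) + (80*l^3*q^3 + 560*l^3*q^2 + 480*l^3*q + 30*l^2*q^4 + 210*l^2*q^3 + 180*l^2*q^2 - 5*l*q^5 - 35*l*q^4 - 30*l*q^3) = 80*l^3*q^3 + 560*l^3*q^2 + 480*l^3*q + 30*l^2*q^4 + 209*l^2*q^3 + 179*l^2*q^2 - 5*l*q^5 - 35*l*q^4 - 30*l*q^3 + q^5 + q^4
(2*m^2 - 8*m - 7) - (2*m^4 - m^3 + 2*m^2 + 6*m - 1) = -2*m^4 + m^3 - 14*m - 6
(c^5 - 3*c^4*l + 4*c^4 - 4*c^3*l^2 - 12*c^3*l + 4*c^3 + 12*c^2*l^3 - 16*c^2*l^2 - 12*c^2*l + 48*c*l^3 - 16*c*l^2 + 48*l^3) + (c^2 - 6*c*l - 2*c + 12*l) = c^5 - 3*c^4*l + 4*c^4 - 4*c^3*l^2 - 12*c^3*l + 4*c^3 + 12*c^2*l^3 - 16*c^2*l^2 - 12*c^2*l + c^2 + 48*c*l^3 - 16*c*l^2 - 6*c*l - 2*c + 48*l^3 + 12*l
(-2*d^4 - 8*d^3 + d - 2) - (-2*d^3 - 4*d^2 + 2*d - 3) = -2*d^4 - 6*d^3 + 4*d^2 - d + 1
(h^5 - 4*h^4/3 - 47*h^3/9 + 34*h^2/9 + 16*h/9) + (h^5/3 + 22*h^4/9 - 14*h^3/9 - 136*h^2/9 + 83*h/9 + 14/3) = 4*h^5/3 + 10*h^4/9 - 61*h^3/9 - 34*h^2/3 + 11*h + 14/3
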